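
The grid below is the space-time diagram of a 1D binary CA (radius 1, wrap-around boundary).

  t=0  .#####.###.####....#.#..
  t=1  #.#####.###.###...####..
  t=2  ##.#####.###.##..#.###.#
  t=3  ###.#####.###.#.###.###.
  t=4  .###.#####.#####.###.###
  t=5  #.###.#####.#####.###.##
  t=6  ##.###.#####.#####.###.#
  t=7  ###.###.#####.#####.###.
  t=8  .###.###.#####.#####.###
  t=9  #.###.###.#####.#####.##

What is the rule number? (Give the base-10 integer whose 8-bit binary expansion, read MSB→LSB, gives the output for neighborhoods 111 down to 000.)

  nb ###: next=#  (t=0,i=2, bit7=1)
  nb ##.: next=#  (t=0,i=5, bit6=1)
  nb #.#: next=#  (t=0,i=6, bit5=1)
  nb #..: next=.  (t=0,i=15, bit4=0)
  nb .##: next=.  (t=0,i=1, bit3=0)
  nb .#.: next=#  (t=0,i=19, bit2=1)
  nb ..#: next=#  (t=0,i=0, bit1=1)
  nb ...: next=.  (t=0,i=16, bit0=0)
  bits 11100110 = 230

230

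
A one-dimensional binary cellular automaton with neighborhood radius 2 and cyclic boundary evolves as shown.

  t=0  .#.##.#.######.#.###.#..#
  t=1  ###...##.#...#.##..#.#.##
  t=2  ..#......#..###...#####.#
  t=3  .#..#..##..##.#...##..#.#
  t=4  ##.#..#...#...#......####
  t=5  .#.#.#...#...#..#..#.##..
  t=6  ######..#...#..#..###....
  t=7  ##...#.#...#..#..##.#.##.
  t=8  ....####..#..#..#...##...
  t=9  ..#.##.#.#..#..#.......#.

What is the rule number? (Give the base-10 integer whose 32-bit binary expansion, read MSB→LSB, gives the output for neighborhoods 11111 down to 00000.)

  nb #####: next=.  (t=0,i=10, bit31=0)
  nb ####.: next=.  (t=0,i=12, bit30=0)
  nb ###.#: next=#  (t=0,i=13, bit29=1)
  nb ###..: next=#  (t=1,i=2, bit28=1)
  nb ##.##: next=.  (t=7,i=24, bit27=0)
  nb ##.#.: next=.  (t=0,i=5, bit26=0)
  nb ##..#: next=.  (t=1,i=17, bit25=0)
  nb ##...: next=.  (t=1,i=3, bit24=0)
  nb #.###: next=.  (t=0,i=8, bit23=0)
  nb #.##.: next=.  (t=0,i=3, bit22=0)
  nb #.#.#: next=#  (t=0,i=1, bit21=1)
  nb #.#..: next=#  (t=0,i=21, bit20=1)
  nb #..##: next=#  (t=2,i=11, bit19=1)
  nb #..#.: next=#  (t=0,i=23, bit18=1)
  nb #...#: next=.  (t=1,i=4, bit17=0)
  nb #....: next=#  (t=2,i=4, bit16=1)
  nb .####: next=#  (t=0,i=9, bit15=1)
  nb .###.: next=.  (t=0,i=18, bit14=0)
  nb .##.#: next=.  (t=0,i=4, bit13=0)
  nb .##..: next=.  (t=1,i=16, bit12=0)
  nb .#.##: next=#  (t=0,i=2, bit11=1)
  nb .#.#.: next=#  (t=0,i=0, bit10=1)
  nb .#..#: next=.  (t=0,i=22, bit9=0)
  nb .#...: next=.  (t=1,i=10, bit8=0)
  nb ..###: next=#  (t=2,i=12, bit7=1)
  nb ..##.: next=.  (t=1,i=6, bit6=0)
  nb ..#.#: next=#  (t=0,i=24, bit5=1)
  nb ..#..: next=.  (t=2,i=2, bit4=0)
  nb ...##: next=.  (t=1,i=5, bit3=0)
  nb ...#.: next=#  (t=1,i=12, bit2=1)
  nb ....#: next=#  (t=2,i=7, bit1=1)
  nb .....: next=.  (t=2,i=5, bit0=0)
  bits 00110000001111011000110010100110 = 809340070

809340070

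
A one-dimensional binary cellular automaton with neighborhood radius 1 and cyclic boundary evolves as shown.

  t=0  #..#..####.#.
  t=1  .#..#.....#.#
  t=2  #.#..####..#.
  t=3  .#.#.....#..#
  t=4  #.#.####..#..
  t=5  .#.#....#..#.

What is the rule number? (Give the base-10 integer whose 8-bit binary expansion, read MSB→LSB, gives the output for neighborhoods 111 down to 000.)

49

  ### -> .   bit 7 = 0  t=0,i=7
  ##. -> .   bit 6 = 0  t=0,i=9
  #.# -> #   bit 5 = 1  t=0,i=10
  #.. -> #   bit 4 = 1  t=0,i=1
  .## -> .   bit 3 = 0  t=0,i=6
  .#. -> .   bit 2 = 0  t=0,i=0
  ..# -> .   bit 1 = 0  t=0,i=2
  ... -> #   bit 0 = 1  t=1,i=6
  bits 00110001 = 49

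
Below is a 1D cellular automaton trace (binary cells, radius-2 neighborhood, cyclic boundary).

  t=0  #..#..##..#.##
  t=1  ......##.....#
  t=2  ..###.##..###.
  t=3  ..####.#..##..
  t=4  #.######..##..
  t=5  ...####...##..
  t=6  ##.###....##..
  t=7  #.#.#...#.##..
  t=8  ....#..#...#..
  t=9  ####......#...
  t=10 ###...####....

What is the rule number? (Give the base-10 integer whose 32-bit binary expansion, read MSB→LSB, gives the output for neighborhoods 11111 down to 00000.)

  #####|#  b31=1 t=4,i=4
  ####.|#  b30=1 t=3,i=4
  ###.#|#  b29=1 t=2,i=4
  ###..|.  b28=0 t=0,i=0
  ##.##|#  b27=1 t=2,i=5
  ##.#.|#  b26=1 t=3,i=6
  ##..#|.  b25=0 t=0,i=1
  ##...|.  b24=0 t=1,i=8
  #.###|.  b23=0 t=0,i=12
  #.##.|.  b22=0 t=2,i=6
  #.#.#|.  b21=0 t=7,i=2
  #.#..|#  b20=1 t=3,i=7
  #..##|.  b19=0 t=0,i=5
  #..#.|.  b18=0 t=0,i=2
  #...#|.  b17=0 t=2,i=0
  #....|.  b16=0 t=1,i=1
  .####|#  b15=1 t=3,i=3
  .###.|#  b14=1 t=0,i=13
  .##.#|.  b13=0 t=6,i=1
  .##..|#  b12=1 t=0,i=7
  .#.##|.  b11=0 t=0,i=11
  .#.#.|.  b10=0 t=7,i=1
  .#..#|.  b9=0 t=0,i=4
  .#...|.  b8=0 t=1,i=0
  ..###|#  b7=1 t=2,i=2
  ..##.|#  b6=1 t=0,i=6
  ..#.#|.  b5=0 t=0,i=10
  ..#..|.  b4=0 t=0,i=3
  ...##|.  b3=0 t=1,i=5
  ...#.|#  b2=1 t=1,i=12
  ....#|#  b1=1 t=1,i=4
  .....|#  b0=1 t=1,i=2
  bits 11101100000100001101000011000111 = 3960524999

3960524999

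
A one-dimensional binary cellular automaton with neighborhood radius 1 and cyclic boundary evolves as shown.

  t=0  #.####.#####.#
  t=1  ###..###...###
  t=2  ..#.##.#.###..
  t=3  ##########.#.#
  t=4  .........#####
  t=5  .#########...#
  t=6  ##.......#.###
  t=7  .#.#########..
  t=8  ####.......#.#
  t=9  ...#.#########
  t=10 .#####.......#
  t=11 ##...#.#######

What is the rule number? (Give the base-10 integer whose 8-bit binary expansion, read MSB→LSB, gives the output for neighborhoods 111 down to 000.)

  ###|.  b7=0 t=0,i=3
  ##.|#  b6=1 t=0,i=0
  #.#|#  b5=1 t=0,i=1
  #..|.  b4=0 t=1,i=3
  .##|#  b3=1 t=0,i=2
  .#.|#  b2=1 t=2,i=2
  ..#|#  b1=1 t=1,i=4
  ...|#  b0=1 t=1,i=9
  bits 01101111 = 111

111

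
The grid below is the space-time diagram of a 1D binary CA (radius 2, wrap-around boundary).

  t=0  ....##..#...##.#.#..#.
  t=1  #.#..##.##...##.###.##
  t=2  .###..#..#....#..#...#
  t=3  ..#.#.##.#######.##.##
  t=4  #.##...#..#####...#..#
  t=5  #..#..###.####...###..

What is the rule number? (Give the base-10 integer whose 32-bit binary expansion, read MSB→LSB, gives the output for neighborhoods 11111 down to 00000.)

  nb #####: next=#  (t=3,i=11, bit31=1)
  nb ####.: next=#  (t=3,i=14, bit30=1)
  nb ###.#: next=.  (t=1,i=0, bit29=0)
  nb ###..: next=.  (t=2,i=3, bit28=0)
  nb ##.##: next=.  (t=1,i=7, bit27=0)
  nb ##.#.: next=#  (t=0,i=14, bit26=1)
  nb ##..#: next=#  (t=0,i=6, bit25=1)
  nb ##...: next=.  (t=1,i=10, bit24=0)
  nb #.###: next=.  (t=1,i=16, bit23=0)
  nb #.##.: next=.  (t=1,i=8, bit22=0)
  nb #.#.#: next=.  (t=0,i=15, bit21=0)
  nb #.#..: next=#  (t=0,i=17, bit20=1)
  nb #..##: next=.  (t=1,i=4, bit19=0)
  nb #..#.: next=.  (t=0,i=7, bit18=0)
  nb #...#: next=.  (t=0,i=10, bit17=0)
  nb #....: next=#  (t=0,i=0, bit16=1)
  nb .####: next=#  (t=3,i=10, bit15=1)
  nb .###.: next=#  (t=1,i=17, bit14=1)
  nb .##.#: next=#  (t=0,i=13, bit13=1)
  nb .##..: next=#  (t=0,i=5, bit12=1)
  nb .#.##: next=.  (t=2,i=0, bit11=0)
  nb .#.#.: next=#  (t=0,i=16, bit10=1)
  nb .#..#: next=#  (t=0,i=18, bit9=1)
  nb .#...: next=#  (t=0,i=9, bit8=1)
  nb ..###: next=#  (t=4,i=10, bit7=1)
  nb ..##.: next=.  (t=0,i=4, bit6=0)
  nb ..#.#: next=#  (t=2,i=21, bit5=1)
  nb ..#..: next=#  (t=0,i=8, bit4=1)
  nb ...##: next=.  (t=0,i=3, bit3=0)
  nb ...#.: next=#  (t=2,i=13, bit2=1)
  nb ....#: next=#  (t=0,i=2, bit1=1)
  nb .....: next=.  (t=0,i=1, bit0=0)
  bits 11000110000100011111011110110110 = 3323066294

3323066294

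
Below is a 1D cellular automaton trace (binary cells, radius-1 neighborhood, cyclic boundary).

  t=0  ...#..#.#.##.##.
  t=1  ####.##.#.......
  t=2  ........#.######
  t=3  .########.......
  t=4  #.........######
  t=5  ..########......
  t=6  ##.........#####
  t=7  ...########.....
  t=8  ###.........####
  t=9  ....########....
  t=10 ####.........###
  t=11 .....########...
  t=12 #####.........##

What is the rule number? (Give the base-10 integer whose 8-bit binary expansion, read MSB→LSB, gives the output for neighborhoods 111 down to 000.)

  ###|.  b7=0 t=1,i=1
  ##.|.  b6=0 t=0,i=11
  #.#|.  b5=0 t=0,i=7
  #..|.  b4=0 t=0,i=4
  .##|.  b3=0 t=0,i=10
  .#.|#  b2=1 t=0,i=3
  ..#|#  b1=1 t=0,i=2
  ...|#  b0=1 t=0,i=0
  bits 00000111 = 7

7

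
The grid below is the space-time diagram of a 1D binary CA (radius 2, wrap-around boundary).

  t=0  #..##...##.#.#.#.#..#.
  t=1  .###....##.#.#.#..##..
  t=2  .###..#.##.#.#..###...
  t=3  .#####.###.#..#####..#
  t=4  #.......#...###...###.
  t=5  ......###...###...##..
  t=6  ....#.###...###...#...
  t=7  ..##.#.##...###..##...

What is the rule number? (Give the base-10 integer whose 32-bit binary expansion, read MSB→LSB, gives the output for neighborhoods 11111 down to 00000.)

309095126

  nb #####: next=.  (t=3,i=3, bit31=0)
  nb ####.: next=.  (t=3,i=4, bit30=0)
  nb ###.#: next=.  (t=3,i=5, bit29=0)
  nb ###..: next=#  (t=1,i=3, bit28=1)
  nb ##.##: next=.  (t=3,i=6, bit27=0)
  nb ##.#.: next=.  (t=0,i=10, bit26=0)
  nb ##..#: next=#  (t=2,i=4, bit25=1)
  nb ##...: next=.  (t=0,i=5, bit24=0)
  nb #.###: next=.  (t=3,i=1, bit23=0)
  nb #.##.: next=#  (t=2,i=8, bit22=1)
  nb #.#.#: next=#  (t=0,i=11, bit21=1)
  nb #.#..: next=.  (t=0,i=0, bit20=0)
  nb #..##: next=#  (t=0,i=2, bit19=1)
  nb #..#.: next=#  (t=0,i=19, bit18=1)
  nb #...#: next=.  (t=0,i=6, bit17=0)
  nb #....: next=.  (t=1,i=5, bit16=0)
  nb .####: next=.  (t=3,i=2, bit15=0)
  nb .###.: next=#  (t=1,i=2, bit14=1)
  nb .##.#: next=#  (t=0,i=9, bit13=1)
  nb .##..: next=.  (t=0,i=4, bit12=0)
  nb .#.##: next=#  (t=2,i=7, bit11=1)
  nb .#.#.: next=.  (t=0,i=12, bit10=0)
  nb .#..#: next=#  (t=0,i=1, bit9=1)
  nb .#...: next=.  (t=4,i=1, bit8=0)
  nb ..###: next=#  (t=1,i=1, bit7=1)
  nb ..##.: next=#  (t=0,i=3, bit6=1)
  nb ..#.#: next=.  (t=0,i=20, bit5=0)
  nb ..#..: next=#  (t=4,i=8, bit4=1)
  nb ...##: next=.  (t=0,i=7, bit3=0)
  nb ...#.: next=#  (t=4,i=7, bit2=1)
  nb ....#: next=#  (t=1,i=6, bit1=1)
  nb .....: next=.  (t=4,i=3, bit0=0)
  bits 00010010011011000110101011010110 = 309095126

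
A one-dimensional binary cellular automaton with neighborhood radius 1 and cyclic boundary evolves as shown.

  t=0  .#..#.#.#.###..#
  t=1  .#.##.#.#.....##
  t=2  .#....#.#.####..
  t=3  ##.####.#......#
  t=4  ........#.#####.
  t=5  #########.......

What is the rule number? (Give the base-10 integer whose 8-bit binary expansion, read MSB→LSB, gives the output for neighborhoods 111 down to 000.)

7

  ### -> .   bit 7 = 0  t=0,i=11
  ##. -> .   bit 6 = 0  t=0,i=12
  #.# -> .   bit 5 = 0  t=0,i=0
  #.. -> .   bit 4 = 0  t=0,i=2
  .## -> .   bit 3 = 0  t=0,i=10
  .#. -> #   bit 2 = 1  t=0,i=1
  ..# -> #   bit 1 = 1  t=0,i=3
  ... -> #   bit 0 = 1  t=1,i=10
  bits 00000111 = 7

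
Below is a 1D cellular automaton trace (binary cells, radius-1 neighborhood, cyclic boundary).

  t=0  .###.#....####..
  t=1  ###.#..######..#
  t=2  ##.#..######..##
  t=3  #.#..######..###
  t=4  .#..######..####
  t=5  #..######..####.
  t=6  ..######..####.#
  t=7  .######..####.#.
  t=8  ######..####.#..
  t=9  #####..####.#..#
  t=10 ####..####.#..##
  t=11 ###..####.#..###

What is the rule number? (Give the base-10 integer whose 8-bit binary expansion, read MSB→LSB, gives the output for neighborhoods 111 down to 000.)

  ###|#  b7=1 t=0,i=2
  ##.|.  b6=0 t=0,i=3
  #.#|#  b5=1 t=0,i=4
  #..|.  b4=0 t=0,i=6
  .##|#  b3=1 t=0,i=1
  .#.|.  b2=0 t=0,i=5
  ..#|#  b1=1 t=0,i=0
  ...|#  b0=1 t=0,i=7
  bits 10101011 = 171

171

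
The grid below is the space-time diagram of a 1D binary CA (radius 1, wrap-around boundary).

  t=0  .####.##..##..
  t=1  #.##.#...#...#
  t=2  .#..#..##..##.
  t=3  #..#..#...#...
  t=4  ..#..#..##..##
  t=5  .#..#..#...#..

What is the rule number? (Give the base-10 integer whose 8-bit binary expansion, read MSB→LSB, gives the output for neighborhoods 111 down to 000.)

163

  ### -> #   bit 7 = 1  t=0,i=2
  ##. -> .   bit 6 = 0  t=0,i=4
  #.# -> #   bit 5 = 1  t=0,i=5
  #.. -> .   bit 4 = 0  t=0,i=8
  .## -> .   bit 3 = 0  t=0,i=1
  .#. -> .   bit 2 = 0  t=1,i=5
  ..# -> #   bit 1 = 1  t=0,i=0
  ... -> #   bit 0 = 1  t=0,i=13
  bits 10100011 = 163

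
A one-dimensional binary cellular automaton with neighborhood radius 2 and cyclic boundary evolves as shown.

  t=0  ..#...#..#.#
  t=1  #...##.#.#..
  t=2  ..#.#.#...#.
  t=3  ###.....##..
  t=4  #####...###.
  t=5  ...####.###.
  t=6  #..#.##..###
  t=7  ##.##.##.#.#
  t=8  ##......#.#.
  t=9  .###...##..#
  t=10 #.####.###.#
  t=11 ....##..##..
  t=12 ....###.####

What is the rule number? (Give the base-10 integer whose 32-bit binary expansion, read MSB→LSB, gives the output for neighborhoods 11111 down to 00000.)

1996708580

  #####|.  b31=0 t=4,i=2
  ####.|#  b30=1 t=4,i=3
  ###.#|#  b29=1 t=4,i=10
  ###..|#  b28=1 t=3,i=2
  ##.##|.  b27=0 t=4,i=11
  ##.#.|#  b26=1 t=1,i=6
  ##..#|#  b25=1 t=3,i=10
  ##...|#  b24=1 t=3,i=3
  #.###|.  b23=0 t=4,i=0
  #.##.|.  b22=0 t=6,i=5
  #.#.#|.  b21=0 t=1,i=7
  #.#..|.  b20=0 t=0,i=11
  #..##|.  b19=0 t=3,i=11
  #..#.|.  b18=0 t=0,i=1
  #...#|#  b17=1 t=0,i=4
  #....|#  b16=1 t=3,i=4
  .####|.  b15=0 t=4,i=1
  .###.|#  b14=1 t=3,i=1
  .##.#|.  b13=0 t=1,i=5
  .##..|#  b12=1 t=3,i=9
  .#.##|#  b11=1 t=6,i=4
  .#.#.|.  b10=0 t=0,i=10
  .#..#|#  b9=1 t=0,i=0
  .#...|.  b8=0 t=0,i=3
  ..###|#  b7=1 t=3,i=0
  ..##.|#  b6=1 t=1,i=4
  ..#.#|#  b5=1 t=0,i=9
  ..#..|.  b4=0 t=0,i=2
  ...##|.  b3=0 t=1,i=3
  ...#.|#  b2=1 t=0,i=5
  ....#|.  b1=0 t=3,i=6
  .....|.  b0=0 t=3,i=5
  bits 01110111000000110101101011100100 = 1996708580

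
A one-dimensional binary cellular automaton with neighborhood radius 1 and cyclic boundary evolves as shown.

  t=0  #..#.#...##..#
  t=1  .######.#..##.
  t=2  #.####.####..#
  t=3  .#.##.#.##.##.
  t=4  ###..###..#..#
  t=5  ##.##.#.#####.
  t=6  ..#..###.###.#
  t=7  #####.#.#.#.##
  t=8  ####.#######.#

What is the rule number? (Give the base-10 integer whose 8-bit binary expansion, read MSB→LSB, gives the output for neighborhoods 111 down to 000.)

182

  ### -> #   bit 7 = 1  t=1,i=2
  ##. -> .   bit 6 = 0  t=0,i=0
  #.# -> #   bit 5 = 1  t=0,i=4
  #.. -> #   bit 4 = 1  t=0,i=1
  .## -> .   bit 3 = 0  t=0,i=9
  .#. -> #   bit 2 = 1  t=0,i=3
  ..# -> #   bit 1 = 1  t=0,i=2
  ... -> .   bit 0 = 0  t=0,i=7
  bits 10110110 = 182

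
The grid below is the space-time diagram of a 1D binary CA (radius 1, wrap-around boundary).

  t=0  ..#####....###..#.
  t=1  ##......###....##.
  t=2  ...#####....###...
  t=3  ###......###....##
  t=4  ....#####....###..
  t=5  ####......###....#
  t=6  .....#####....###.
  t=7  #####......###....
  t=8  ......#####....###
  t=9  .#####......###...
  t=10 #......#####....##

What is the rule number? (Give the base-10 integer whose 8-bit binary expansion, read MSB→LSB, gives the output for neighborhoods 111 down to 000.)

7

  [7] ### => .  t=0,i=3
  [6] ##. => .  t=0,i=6
  [5] #.# => .  t=1,i=17
  [4] #.. => .  t=0,i=7
  [3] .## => .  t=0,i=2
  [2] .#. => #  t=0,i=16
  [1] ..# => #  t=0,i=1
  [0] ... => #  t=0,i=0
  bits 00000111 = 7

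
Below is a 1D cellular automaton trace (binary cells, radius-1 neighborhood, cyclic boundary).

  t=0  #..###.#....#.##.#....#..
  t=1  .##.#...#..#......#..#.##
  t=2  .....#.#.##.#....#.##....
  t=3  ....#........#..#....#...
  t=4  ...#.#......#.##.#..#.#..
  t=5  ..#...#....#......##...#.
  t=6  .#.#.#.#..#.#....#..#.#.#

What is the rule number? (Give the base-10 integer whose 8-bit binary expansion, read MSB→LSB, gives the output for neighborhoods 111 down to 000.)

  ###|#  b7=1 t=0,i=4
  ##.|.  b6=0 t=0,i=5
  #.#|.  b5=0 t=0,i=6
  #..|#  b4=1 t=0,i=1
  .##|.  b3=0 t=0,i=3
  .#.|.  b2=0 t=0,i=0
  ..#|#  b1=1 t=0,i=2
  ...|.  b0=0 t=0,i=9
  bits 10010010 = 146

146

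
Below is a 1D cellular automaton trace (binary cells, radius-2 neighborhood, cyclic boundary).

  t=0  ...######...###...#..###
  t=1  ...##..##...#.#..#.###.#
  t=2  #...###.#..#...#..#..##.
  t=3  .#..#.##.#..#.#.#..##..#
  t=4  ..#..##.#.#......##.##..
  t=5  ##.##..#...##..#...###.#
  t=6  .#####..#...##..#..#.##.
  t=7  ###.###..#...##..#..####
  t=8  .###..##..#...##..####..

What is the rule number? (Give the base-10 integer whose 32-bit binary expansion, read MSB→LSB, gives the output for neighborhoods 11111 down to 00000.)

  [31] ##### => .  t=0,i=5
  [30] ####. => #  t=0,i=7
  [29] ###.# => #  t=1,i=21
  [28] ###.. => #  t=0,i=8
  [27] ##.## => #  t=4,i=19
  [26] ##.#. => #  t=1,i=22
  [25] ##..# => #  t=1,i=5
  [24] ##... => .  t=0,i=0
  [23] #.### => .  t=1,i=19
  [22] #.##. => #  t=3,i=6
  [21] #.#.# => .  t=3,i=14
  [20] #.#.. => .  t=1,i=14
  [19] #..## => #  t=0,i=20
  [18] #..#. => .  t=1,i=16
  [17] #...# => .  t=0,i=1
  [16] #.... => #  t=4,i=12
  [15] .#### => #  t=0,i=4
  [14] .###. => .  t=0,i=13
  [13] .##.# => .  t=2,i=22
  [12] .##.. => #  t=1,i=4
  [11] .#.## => #  t=1,i=18
  [10] .#.#. => .  t=1,i=13
  [9] .#..# => #  t=0,i=19
  [8] .#... => #  t=1,i=0
  [7] ..### => #  t=0,i=3
  [6] ..##. => .  t=1,i=3
  [5] ..#.# => .  t=1,i=12
  [4] ..#.. => .  t=0,i=18
  [3] ...## => .  t=0,i=2
  [2] ...#. => #  t=0,i=17
  [1] ....# => #  t=4,i=0
  [0] ..... => .  t=4,i=13
  bits 01111110010010011001101110000110 = 2118753158

2118753158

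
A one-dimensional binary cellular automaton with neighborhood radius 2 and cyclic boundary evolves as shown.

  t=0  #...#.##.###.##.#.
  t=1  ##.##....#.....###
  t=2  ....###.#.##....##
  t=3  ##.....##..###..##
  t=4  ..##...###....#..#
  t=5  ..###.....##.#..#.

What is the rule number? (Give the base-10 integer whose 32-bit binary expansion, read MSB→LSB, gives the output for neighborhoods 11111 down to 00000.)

2276824420

  #####|#  b31=1 t=1,i=17
  ####.|.  b30=0 t=1,i=0
  ###.#|.  b29=0 t=0,i=11
  ###..|.  b28=0 t=3,i=1
  ##.##|.  b27=0 t=0,i=8
  ##.#.|#  b26=1 t=0,i=15
  ##..#|#  b25=1 t=3,i=9
  ##...|#  b24=1 t=1,i=5
  #.###|#  b23=1 t=0,i=9
  #.##.|.  b22=0 t=0,i=6
  #.#.#|#  b21=1 t=0,i=16
  #.#..|#  b20=1 t=0,i=0
  #..##|.  b19=0 t=3,i=10
  #..#.|#  b18=1 t=4,i=16
  #...#|.  b17=0 t=0,i=2
  #....|#  b16=1 t=1,i=6
  .####|#  b15=1 t=1,i=16
  .###.|.  b14=0 t=0,i=10
  .##.#|.  b13=0 t=0,i=7
  .##..|#  b12=1 t=1,i=4
  .#.##|.  b11=0 t=0,i=5
  .#.#.|#  b10=1 t=0,i=17
  .#..#|.  b9=0 t=4,i=0
  .#...|#  b8=1 t=0,i=1
  ..###|.  b7=0 t=1,i=15
  ..##.|#  b6=1 t=2,i=16
  ..#.#|#  b5=1 t=0,i=4
  ..#..|.  b4=0 t=1,i=9
  ...##|.  b3=0 t=1,i=14
  ...#.|#  b2=1 t=0,i=3
  ....#|.  b1=0 t=1,i=7
  .....|.  b0=0 t=1,i=12
  bits 10000111101101011001010101100100 = 2276824420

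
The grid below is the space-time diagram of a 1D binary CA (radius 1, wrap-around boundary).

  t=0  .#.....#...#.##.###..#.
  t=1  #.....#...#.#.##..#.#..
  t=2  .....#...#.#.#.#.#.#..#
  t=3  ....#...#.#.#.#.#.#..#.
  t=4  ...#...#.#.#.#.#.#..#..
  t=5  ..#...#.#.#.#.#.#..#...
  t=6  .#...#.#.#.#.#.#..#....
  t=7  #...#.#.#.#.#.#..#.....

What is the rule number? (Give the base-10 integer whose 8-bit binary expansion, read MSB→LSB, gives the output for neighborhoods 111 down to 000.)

98

  ###|.  b7=0 t=0,i=17
  ##.|#  b6=1 t=0,i=14
  #.#|#  b5=1 t=0,i=12
  #..|.  b4=0 t=0,i=2
  .##|.  b3=0 t=0,i=13
  .#.|.  b2=0 t=0,i=1
  ..#|#  b1=1 t=0,i=0
  ...|.  b0=0 t=0,i=3
  bits 01100010 = 98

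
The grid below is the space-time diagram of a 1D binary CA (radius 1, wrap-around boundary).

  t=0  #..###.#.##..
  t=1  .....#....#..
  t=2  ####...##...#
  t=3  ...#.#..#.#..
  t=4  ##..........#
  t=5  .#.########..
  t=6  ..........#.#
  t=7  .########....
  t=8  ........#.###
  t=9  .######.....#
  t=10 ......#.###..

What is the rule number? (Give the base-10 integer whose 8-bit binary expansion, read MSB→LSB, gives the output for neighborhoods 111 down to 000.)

65

  nb ###: next=.  (t=0,i=4, bit7=0)
  nb ##.: next=#  (t=0,i=5, bit6=1)
  nb #.#: next=.  (t=0,i=6, bit5=0)
  nb #..: next=.  (t=0,i=1, bit4=0)
  nb .##: next=.  (t=0,i=3, bit3=0)
  nb .#.: next=.  (t=0,i=0, bit2=0)
  nb ..#: next=.  (t=0,i=2, bit1=0)
  nb ...: next=#  (t=1,i=0, bit0=1)
  bits 01000001 = 65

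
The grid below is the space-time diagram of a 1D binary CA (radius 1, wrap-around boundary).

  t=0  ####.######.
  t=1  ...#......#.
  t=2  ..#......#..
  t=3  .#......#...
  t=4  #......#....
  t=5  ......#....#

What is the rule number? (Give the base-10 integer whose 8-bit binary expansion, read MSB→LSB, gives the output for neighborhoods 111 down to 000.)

66

  ### -> .   bit 7 = 0  t=0,i=1
  ##. -> #   bit 6 = 1  t=0,i=3
  #.# -> .   bit 5 = 0  t=0,i=4
  #.. -> .   bit 4 = 0  t=1,i=4
  .## -> .   bit 3 = 0  t=0,i=0
  .#. -> .   bit 2 = 0  t=1,i=3
  ..# -> #   bit 1 = 1  t=1,i=2
  ... -> .   bit 0 = 0  t=1,i=0
  bits 01000010 = 66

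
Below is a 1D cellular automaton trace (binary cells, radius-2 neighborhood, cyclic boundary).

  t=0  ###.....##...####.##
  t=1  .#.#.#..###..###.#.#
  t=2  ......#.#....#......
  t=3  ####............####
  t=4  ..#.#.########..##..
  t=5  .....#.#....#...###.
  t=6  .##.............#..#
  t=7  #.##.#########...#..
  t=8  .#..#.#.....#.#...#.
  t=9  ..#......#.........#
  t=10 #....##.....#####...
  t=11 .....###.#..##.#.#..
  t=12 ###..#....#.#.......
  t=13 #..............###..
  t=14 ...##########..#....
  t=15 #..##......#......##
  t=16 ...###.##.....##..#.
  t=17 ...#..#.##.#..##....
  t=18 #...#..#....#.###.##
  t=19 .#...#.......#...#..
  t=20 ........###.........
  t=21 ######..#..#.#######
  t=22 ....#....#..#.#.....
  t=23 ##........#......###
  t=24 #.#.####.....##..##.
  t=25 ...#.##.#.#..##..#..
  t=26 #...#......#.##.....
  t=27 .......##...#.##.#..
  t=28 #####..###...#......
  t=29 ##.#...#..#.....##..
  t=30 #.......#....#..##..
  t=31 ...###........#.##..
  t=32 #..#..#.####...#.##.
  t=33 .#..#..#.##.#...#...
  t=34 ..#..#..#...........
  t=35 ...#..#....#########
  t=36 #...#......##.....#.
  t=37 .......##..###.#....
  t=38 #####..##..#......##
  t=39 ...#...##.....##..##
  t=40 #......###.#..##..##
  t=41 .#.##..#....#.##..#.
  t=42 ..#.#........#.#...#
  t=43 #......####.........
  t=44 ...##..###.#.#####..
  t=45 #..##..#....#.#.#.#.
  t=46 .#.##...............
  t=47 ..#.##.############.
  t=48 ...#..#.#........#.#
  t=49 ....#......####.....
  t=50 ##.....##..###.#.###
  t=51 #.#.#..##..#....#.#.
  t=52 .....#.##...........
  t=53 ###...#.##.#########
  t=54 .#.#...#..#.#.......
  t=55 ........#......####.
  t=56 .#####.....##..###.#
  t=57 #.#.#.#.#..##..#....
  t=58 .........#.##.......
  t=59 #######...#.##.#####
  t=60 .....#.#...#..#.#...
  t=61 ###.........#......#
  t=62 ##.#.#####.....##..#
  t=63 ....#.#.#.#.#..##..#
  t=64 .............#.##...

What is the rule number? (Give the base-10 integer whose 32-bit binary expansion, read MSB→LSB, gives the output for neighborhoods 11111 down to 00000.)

  #####|.  b31=0 t=0,i=0
  ####.|#  b30=1 t=0,i=1
  ###.#|.  b29=0 t=0,i=16
  ###..|.  b28=0 t=0,i=2
  ##.##|#  b27=1 t=0,i=17
  ##.#.|.  b26=0 t=1,i=16
  ##..#|.  b25=0 t=1,i=11
  ##...|#  b24=1 t=0,i=3
  #.###|.  b23=0 t=0,i=18
  #.##.|.  b22=0 t=6,i=1
  #.#.#|.  b21=0 t=1,i=1
  #.#..|.  b20=0 t=1,i=5
  #..##|.  b19=0 t=1,i=7
  #..#.|.  b18=0 t=6,i=18
  #...#|.  b17=0 t=0,i=11
  #....|.  b16=0 t=0,i=4
  .####|#  b15=1 t=0,i=14
  .###.|.  b14=0 t=1,i=9
  .##.#|.  b13=0 t=7,i=3
  .##..|#  b12=1 t=0,i=9
  .#.##|#  b11=1 t=4,i=5
  .#.#.|.  b10=0 t=1,i=0
  .#..#|#  b9=1 t=1,i=6
  .#...|.  b8=0 t=2,i=9
  ..###|#  b7=1 t=0,i=13
  ..##.|#  b6=1 t=0,i=8
  ..#.#|.  b5=0 t=2,i=6
  ..#..|.  b4=0 t=2,i=13
  ...##|.  b3=0 t=0,i=7
  ...#.|.  b2=0 t=2,i=5
  ....#|.  b1=0 t=0,i=6
  .....|#  b0=1 t=0,i=5
  bits 01001001000000001001101011000001 = 1224776385

1224776385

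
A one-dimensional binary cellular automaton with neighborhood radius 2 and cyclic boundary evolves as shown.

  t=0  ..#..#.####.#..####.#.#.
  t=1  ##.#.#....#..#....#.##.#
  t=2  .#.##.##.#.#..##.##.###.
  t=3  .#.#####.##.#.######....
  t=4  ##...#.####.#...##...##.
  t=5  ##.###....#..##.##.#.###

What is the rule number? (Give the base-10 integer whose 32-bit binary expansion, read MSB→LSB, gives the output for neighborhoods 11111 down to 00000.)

  #####|#  b31=1 t=3,i=5
  ####.|.  b30=0 t=0,i=9
  ###.#|#  b29=1 t=0,i=10
  ###..|.  b28=0 t=2,i=22
  ##.##|#  b27=1 t=1,i=22
  ##.#.|.  b26=0 t=0,i=11
  ##..#|.  b25=0 t=2,i=23
  ##...|.  b24=0 t=3,i=20
  #.###|.  b23=0 t=0,i=7
  #.##.|#  b22=1 t=1,i=20
  #.#.#|#  b21=1 t=0,i=20
  #.#..|.  b20=0 t=0,i=12
  #..##|.  b19=0 t=0,i=14
  #..#.|.  b18=0 t=0,i=4
  #...#|#  b17=1 t=0,i=0
  #....|#  b16=1 t=1,i=7
  .####|.  b15=0 t=0,i=8
  .###.|.  b14=0 t=1,i=0
  .##.#|#  b13=1 t=1,i=21
  .##..|#  b12=1 t=4,i=1
  .#.##|.  b11=0 t=0,i=6
  .#.#.|#  b10=1 t=0,i=21
  .#..#|#  b9=1 t=0,i=3
  .#...|#  b8=1 t=0,i=23
  ..###|.  b7=0 t=0,i=15
  ..##.|#  b6=1 t=2,i=14
  ..#.#|#  b5=1 t=0,i=5
  ..#..|.  b4=0 t=0,i=2
  ...##|.  b3=0 t=4,i=15
  ...#.|#  b2=1 t=0,i=1
  ....#|.  b1=0 t=1,i=8
  .....|#  b0=1 t=3,i=22
  bits 10101000011000110011011101100101 = 2825074533

2825074533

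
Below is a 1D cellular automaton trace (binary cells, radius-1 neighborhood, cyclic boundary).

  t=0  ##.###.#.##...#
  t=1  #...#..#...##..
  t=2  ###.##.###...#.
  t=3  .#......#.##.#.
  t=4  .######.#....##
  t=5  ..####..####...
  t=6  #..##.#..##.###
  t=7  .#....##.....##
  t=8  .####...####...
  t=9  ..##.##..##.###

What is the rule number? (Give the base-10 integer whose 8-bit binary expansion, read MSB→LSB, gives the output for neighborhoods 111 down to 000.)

149

  ###|#  b7=1 t=0,i=0
  ##.|.  b6=0 t=0,i=1
  #.#|.  b5=0 t=0,i=2
  #..|#  b4=1 t=0,i=11
  .##|.  b3=0 t=0,i=3
  .#.|#  b2=1 t=0,i=7
  ..#|.  b1=0 t=0,i=13
  ...|#  b0=1 t=0,i=12
  bits 10010101 = 149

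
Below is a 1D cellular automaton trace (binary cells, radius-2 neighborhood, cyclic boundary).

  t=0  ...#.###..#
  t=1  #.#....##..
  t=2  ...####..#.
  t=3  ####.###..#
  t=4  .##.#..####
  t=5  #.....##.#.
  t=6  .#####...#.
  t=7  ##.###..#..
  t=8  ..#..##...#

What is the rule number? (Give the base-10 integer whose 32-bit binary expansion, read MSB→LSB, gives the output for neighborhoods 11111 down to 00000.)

  [31] ##### => #  t=3,i=1
  [30] ####. => #  t=2,i=5
  [29] ###.# => .  t=3,i=3
  [28] ###.. => #  t=0,i=7
  [27] ##.## => #  t=3,i=4
  [26] ##.#. => .  t=4,i=3
  [25] ##..# => #  t=0,i=8
  [24] ##... => .  t=6,i=6
  [23] #.### => .  t=0,i=5
  [22] #.##. => .  t=4,i=1
  [21] #.#.# => #  t=5,i=9
  [20] #.#.. => .  t=1,i=2
  [19] #..## => #  t=3,i=9
  [18] #..#. => .  t=0,i=9
  [17] #...# => .  t=0,i=1
  [16] #.... => #  t=1,i=4
  [15] .#### => .  t=2,i=4
  [14] .###. => .  t=0,i=6
  [13] .##.# => .  t=4,i=2
  [12] .##.. => .  t=1,i=8
  [11] .#.## => .  t=0,i=4
  [10] .#.#. => .  t=1,i=1
  [9] .#..# => .  t=4,i=5
  [8] .#... => #  t=0,i=0
  [7] ..### => #  t=2,i=3
  [6] ..##. => .  t=1,i=7
  [5] ..#.# => .  t=0,i=3
  [4] ..#.. => .  t=0,i=10
  [3] ...## => #  t=1,i=6
  [2] ...#. => #  t=0,i=2
  [1] ....# => #  t=1,i=5
  [0] ..... => #  t=5,i=3
  bits 11011010001010010000000110001111 = 3660120463

3660120463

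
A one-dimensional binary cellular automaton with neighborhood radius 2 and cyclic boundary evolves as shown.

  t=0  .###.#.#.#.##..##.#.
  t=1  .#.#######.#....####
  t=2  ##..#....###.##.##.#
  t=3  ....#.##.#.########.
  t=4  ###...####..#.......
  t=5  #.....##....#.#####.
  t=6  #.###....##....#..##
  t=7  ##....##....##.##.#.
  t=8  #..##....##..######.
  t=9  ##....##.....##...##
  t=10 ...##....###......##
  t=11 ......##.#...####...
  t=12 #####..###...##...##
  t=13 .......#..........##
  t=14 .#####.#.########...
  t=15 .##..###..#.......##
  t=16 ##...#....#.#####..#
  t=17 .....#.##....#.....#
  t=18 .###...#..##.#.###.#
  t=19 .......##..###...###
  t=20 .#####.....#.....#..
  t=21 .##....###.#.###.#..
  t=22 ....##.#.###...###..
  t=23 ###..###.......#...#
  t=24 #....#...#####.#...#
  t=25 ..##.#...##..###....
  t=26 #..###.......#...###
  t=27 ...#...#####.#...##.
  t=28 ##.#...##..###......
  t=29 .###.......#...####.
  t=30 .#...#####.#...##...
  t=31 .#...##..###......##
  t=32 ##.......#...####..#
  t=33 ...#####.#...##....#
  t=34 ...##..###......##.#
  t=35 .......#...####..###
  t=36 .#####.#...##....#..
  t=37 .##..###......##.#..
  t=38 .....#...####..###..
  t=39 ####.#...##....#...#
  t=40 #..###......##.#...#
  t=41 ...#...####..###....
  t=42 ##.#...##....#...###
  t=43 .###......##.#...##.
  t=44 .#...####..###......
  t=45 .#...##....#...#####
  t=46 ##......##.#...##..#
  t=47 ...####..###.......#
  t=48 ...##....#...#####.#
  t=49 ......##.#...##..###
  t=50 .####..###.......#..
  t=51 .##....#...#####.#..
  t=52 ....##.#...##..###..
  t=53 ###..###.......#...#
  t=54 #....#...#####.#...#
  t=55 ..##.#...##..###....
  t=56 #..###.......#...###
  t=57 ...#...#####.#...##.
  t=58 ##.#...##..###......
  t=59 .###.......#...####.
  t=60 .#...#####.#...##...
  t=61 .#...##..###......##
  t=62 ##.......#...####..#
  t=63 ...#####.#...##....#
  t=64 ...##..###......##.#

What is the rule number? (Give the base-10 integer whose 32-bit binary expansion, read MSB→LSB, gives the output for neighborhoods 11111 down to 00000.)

745645715

  nb #####: next=.  (t=1,i=5, bit31=0)
  nb ####.: next=.  (t=1,i=8, bit30=0)
  nb ###.#: next=#  (t=0,i=3, bit29=1)
  nb ###..: next=.  (t=2,i=1, bit28=0)
  nb ##.##: next=#  (t=2,i=12, bit27=1)
  nb ##.#.: next=#  (t=0,i=4, bit26=1)
  nb ##..#: next=.  (t=0,i=13, bit25=0)
  nb ##...: next=.  (t=3,i=19, bit24=0)
  nb #.###: next=.  (t=1,i=3, bit23=0)
  nb #.##.: next=#  (t=0,i=11, bit22=1)
  nb #.#.#: next=#  (t=0,i=5, bit21=1)
  nb #.#..: next=#  (t=0,i=18, bit20=1)
  nb #..##: next=.  (t=0,i=0, bit19=0)
  nb #..#.: next=.  (t=2,i=3, bit18=0)
  nb #...#: next=.  (t=4,i=4, bit17=0)
  nb #....: next=#  (t=1,i=13, bit16=1)
  nb .####: next=#  (t=1,i=4, bit15=1)
  nb .###.: next=.  (t=0,i=2, bit14=0)
  nb .##.#: next=#  (t=0,i=16, bit13=1)
  nb .##..: next=.  (t=0,i=12, bit12=0)
  nb .#.##: next=.  (t=0,i=10, bit11=0)
  nb .#.#.: next=#  (t=0,i=6, bit10=1)
  nb .#..#: next=#  (t=0,i=19, bit9=1)
  nb .#...: next=.  (t=1,i=12, bit8=0)
  nb ..###: next=#  (t=0,i=1, bit7=1)
  nb ..##.: next=.  (t=0,i=15, bit6=0)
  nb ..#.#: next=.  (t=3,i=4, bit5=0)
  nb ..#..: next=#  (t=2,i=4, bit4=1)
  nb ...##: next=.  (t=1,i=15, bit3=0)
  nb ...#.: next=.  (t=3,i=3, bit2=0)
  nb ....#: next=#  (t=1,i=14, bit1=1)
  nb .....: next=#  (t=3,i=1, bit0=1)
  bits 00101100011100011010011010010011 = 745645715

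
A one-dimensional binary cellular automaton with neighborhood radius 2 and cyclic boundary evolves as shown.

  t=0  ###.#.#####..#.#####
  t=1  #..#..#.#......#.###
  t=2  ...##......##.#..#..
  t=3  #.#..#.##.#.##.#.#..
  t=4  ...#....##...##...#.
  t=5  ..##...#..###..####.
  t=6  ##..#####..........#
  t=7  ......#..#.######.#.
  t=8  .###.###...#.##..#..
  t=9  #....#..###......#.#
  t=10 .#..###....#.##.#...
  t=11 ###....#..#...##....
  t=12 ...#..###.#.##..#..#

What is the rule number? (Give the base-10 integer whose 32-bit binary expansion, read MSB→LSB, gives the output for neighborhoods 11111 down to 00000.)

  ##### -> #   bit 31 = 1  t=0,i=0
  ####. -> .   bit 30 = 0  t=0,i=1
  ###.# -> .   bit 29 = 0  t=0,i=2
  ###.. -> .   bit 28 = 0  t=0,i=10
  ##.## -> .   bit 27 = 0  t=8,i=4
  ##.#. -> #   bit 26 = 1  t=0,i=3
  ##..# -> .   bit 25 = 0  t=0,i=11
  ##... -> #   bit 24 = 1  t=2,i=5
  #.### -> #   bit 23 = 1  t=0,i=6
  #.##. -> .   bit 22 = 0  t=3,i=7
  #.#.# -> .   bit 21 = 0  t=0,i=4
  #.#.. -> .   bit 20 = 0  t=1,i=8
  #..## -> .   bit 19 = 0  t=5,i=9
  #..#. -> .   bit 18 = 0  t=0,i=12
  #...# -> #   bit 17 = 1  t=4,i=11
  #.... -> .   bit 16 = 0  t=1,i=10
  .#### -> .   bit 15 = 0  t=0,i=7
  .###. -> .   bit 14 = 0  t=5,i=11
  .##.# -> #   bit 13 = 1  t=2,i=12
  .##.. -> .   bit 12 = 0  t=2,i=4
  .#.## -> .   bit 11 = 0  t=0,i=5
  .#.#. -> .   bit 10 = 0  t=1,i=7
  .#..# -> #   bit 9 = 1  t=1,i=4
  .#... -> .   bit 8 = 0  t=1,i=9
  ..### -> .   bit 7 = 0  t=5,i=10
  ..##. -> .   bit 6 = 0  t=2,i=3
  ..#.# -> .   bit 5 = 0  t=0,i=13
  ..#.. -> #   bit 4 = 1  t=1,i=3
  ...## -> #   bit 3 = 1  t=2,i=2
  ...#. -> #   bit 2 = 1  t=1,i=14
  ....# -> .   bit 1 = 0  t=1,i=13
  ..... -> #   bit 0 = 1  t=1,i=11
  bits 10000101100000100010001000011101 = 2239898141

2239898141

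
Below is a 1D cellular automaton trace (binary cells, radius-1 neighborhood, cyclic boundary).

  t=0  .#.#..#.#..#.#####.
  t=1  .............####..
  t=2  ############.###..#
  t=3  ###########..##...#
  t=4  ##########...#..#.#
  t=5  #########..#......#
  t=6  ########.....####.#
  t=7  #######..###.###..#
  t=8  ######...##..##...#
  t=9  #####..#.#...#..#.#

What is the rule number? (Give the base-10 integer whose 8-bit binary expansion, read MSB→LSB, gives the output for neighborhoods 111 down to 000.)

137

  ### -> #   bit 7 = 1  t=0,i=14
  ##. -> .   bit 6 = 0  t=0,i=17
  #.# -> .   bit 5 = 0  t=0,i=2
  #.. -> .   bit 4 = 0  t=0,i=4
  .## -> #   bit 3 = 1  t=0,i=13
  .#. -> .   bit 2 = 0  t=0,i=1
  ..# -> .   bit 1 = 0  t=0,i=0
  ... -> #   bit 0 = 1  t=1,i=0
  bits 10001001 = 137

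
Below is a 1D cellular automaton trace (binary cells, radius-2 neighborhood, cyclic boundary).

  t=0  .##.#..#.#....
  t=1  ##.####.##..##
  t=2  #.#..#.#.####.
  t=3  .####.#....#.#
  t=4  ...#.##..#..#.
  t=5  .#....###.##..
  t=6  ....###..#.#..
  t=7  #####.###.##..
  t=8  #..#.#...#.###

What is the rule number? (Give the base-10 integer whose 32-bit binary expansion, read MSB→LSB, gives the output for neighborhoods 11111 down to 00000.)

1578899147

  ##### -> .   bit 31 = 0  t=7,i=2
  ####. -> #   bit 30 = 1  t=1,i=0
  ###.# -> .   bit 29 = 0  t=1,i=1
  ###.. -> #   bit 28 = 1  t=6,i=6
  ##.## -> #   bit 27 = 1  t=1,i=2
  ##.#. -> #   bit 26 = 1  t=0,i=3
  ##..# -> #   bit 25 = 1  t=1,i=10
  ##... -> .   bit 24 = 0  t=5,i=12
  #.### -> .   bit 23 = 0  t=1,i=3
  #.##. -> .   bit 22 = 0  t=1,i=8
  #.#.# -> .   bit 21 = 0  t=2,i=0
  #.#.. -> #   bit 20 = 1  t=0,i=4
  #..## -> #   bit 19 = 1  t=1,i=11
  #..#. -> #   bit 18 = 1  t=0,i=6
  #...# -> .   bit 17 = 0  t=5,i=13
  #.... -> .   bit 16 = 0  t=0,i=11
  .#### -> .   bit 15 = 0  t=1,i=4
  .###. -> .   bit 14 = 0  t=5,i=7
  .##.# -> .   bit 13 = 0  t=0,i=2
  .##.. -> #   bit 12 = 1  t=1,i=9
  .#.## -> .   bit 11 = 0  t=2,i=8
  .#.#. -> #   bit 10 = 1  t=0,i=8
  .#..# -> #   bit 9 = 1  t=0,i=5
  .#... -> .   bit 8 = 0  t=0,i=10
  ..### -> #   bit 7 = 1  t=1,i=12
  ..##. -> #   bit 6 = 1  t=0,i=1
  ..#.# -> .   bit 5 = 0  t=0,i=7
  ..#.. -> .   bit 4 = 0  t=4,i=9
  ...## -> #   bit 3 = 1  t=0,i=0
  ...#. -> .   bit 2 = 0  t=3,i=10
  ....# -> #   bit 1 = 1  t=0,i=13
  ..... -> #   bit 0 = 1  t=0,i=12
  bits 01011110000111000001011011001011 = 1578899147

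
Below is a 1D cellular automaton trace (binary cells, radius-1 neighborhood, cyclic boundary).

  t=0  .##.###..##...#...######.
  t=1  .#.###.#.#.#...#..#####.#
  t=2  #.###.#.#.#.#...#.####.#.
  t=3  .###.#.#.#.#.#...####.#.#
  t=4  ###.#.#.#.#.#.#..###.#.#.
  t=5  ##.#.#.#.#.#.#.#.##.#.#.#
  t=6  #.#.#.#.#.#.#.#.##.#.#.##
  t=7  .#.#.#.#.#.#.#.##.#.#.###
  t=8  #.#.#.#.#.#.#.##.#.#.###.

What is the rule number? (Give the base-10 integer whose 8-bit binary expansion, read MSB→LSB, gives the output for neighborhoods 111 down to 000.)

184

  [7] ### => #  t=0,i=5
  [6] ##. => .  t=0,i=2
  [5] #.# => #  t=0,i=3
  [4] #.. => #  t=0,i=7
  [3] .## => #  t=0,i=1
  [2] .#. => .  t=0,i=14
  [1] ..# => .  t=0,i=0
  [0] ... => .  t=0,i=12
  bits 10111000 = 184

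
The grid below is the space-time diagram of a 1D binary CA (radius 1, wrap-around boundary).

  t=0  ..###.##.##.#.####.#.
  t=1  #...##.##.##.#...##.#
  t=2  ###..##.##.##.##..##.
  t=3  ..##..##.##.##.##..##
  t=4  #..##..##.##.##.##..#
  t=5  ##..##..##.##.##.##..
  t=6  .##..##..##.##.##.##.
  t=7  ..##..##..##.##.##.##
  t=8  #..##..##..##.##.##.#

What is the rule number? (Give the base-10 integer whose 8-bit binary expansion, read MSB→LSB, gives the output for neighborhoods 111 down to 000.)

113

  [7] ### => .  t=0,i=3
  [6] ##. => #  t=0,i=4
  [5] #.# => #  t=0,i=5
  [4] #.. => #  t=0,i=20
  [3] .## => .  t=0,i=2
  [2] .#. => .  t=0,i=12
  [1] ..# => .  t=0,i=1
  [0] ... => #  t=0,i=0
  bits 01110001 = 113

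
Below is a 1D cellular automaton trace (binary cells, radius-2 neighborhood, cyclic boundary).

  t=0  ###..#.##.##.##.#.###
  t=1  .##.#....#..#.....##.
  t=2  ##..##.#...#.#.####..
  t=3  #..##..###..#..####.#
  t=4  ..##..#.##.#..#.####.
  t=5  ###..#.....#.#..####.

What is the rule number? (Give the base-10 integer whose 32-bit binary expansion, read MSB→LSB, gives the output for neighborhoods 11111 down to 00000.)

  #####|.  b31=0 t=0,i=0
  ####.|#  b30=1 t=0,i=1
  ###.#|#  b29=1 t=3,i=18
  ###..|#  b28=1 t=0,i=2
  ##.##|#  b27=1 t=0,i=9
  ##.#.|.  b26=0 t=0,i=15
  ##..#|.  b25=0 t=0,i=3
  ##...|.  b24=0 t=4,i=20
  #.###|#  b23=1 t=0,i=18
  #.##.|.  b22=0 t=0,i=7
  #.#.#|.  b21=0 t=0,i=16
  #.#..|#  b20=1 t=1,i=4
  #..##|#  b19=1 t=1,i=0
  #..#.|#  b18=1 t=0,i=4
  #...#|#  b17=1 t=2,i=9
  #....|.  b16=0 t=1,i=6
  .####|#  b15=1 t=0,i=19
  .###.|#  b14=1 t=3,i=8
  .##.#|.  b13=0 t=0,i=8
  .##..|.  b12=0 t=1,i=19
  .#.##|.  b11=0 t=0,i=6
  .#.#.|#  b10=1 t=2,i=12
  .#..#|.  b9=0 t=1,i=10
  .#...|#  b8=1 t=1,i=5
  ..###|.  b7=0 t=3,i=7
  ..##.|#  b6=1 t=1,i=1
  ..#.#|.  b5=0 t=0,i=5
  ..#..|.  b4=0 t=1,i=9
  ...##|#  b3=1 t=1,i=17
  ...#.|.  b2=0 t=1,i=8
  ....#|#  b1=1 t=1,i=7
  .....|#  b0=1 t=1,i=15
  bits 01111000100111101100010101001011 = 2023671115

2023671115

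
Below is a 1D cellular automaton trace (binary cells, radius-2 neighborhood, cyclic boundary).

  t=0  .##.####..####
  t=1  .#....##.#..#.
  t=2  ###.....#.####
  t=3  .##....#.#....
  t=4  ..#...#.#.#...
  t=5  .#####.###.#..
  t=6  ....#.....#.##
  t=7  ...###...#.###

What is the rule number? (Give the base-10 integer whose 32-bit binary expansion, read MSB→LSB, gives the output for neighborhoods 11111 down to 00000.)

  ##### -> .   bit 31 = 0  t=2,i=0
  ####. -> #   bit 30 = 1  t=0,i=6
  ###.# -> .   bit 29 = 0  t=0,i=13
  ###.. -> #   bit 28 = 1  t=0,i=7
  ##.## -> .   bit 27 = 0  t=0,i=0
  ##.#. -> #   bit 26 = 1  t=1,i=8
  ##..# -> .   bit 25 = 0  t=0,i=8
  ##... -> .   bit 24 = 0  t=2,i=3
  #.### -> .   bit 23 = 0  t=0,i=4
  #.##. -> #   bit 22 = 1  t=0,i=1
  #.#.# -> #   bit 21 = 1  t=4,i=8
  #.#.. -> .   bit 20 = 0  t=1,i=9
  #..## -> #   bit 19 = 1  t=0,i=9
  #..#. -> #   bit 18 = 1  t=1,i=0
  #...# -> #   bit 17 = 1  t=4,i=4
  #.... -> .   bit 16 = 0  t=1,i=3
  .#### -> .   bit 15 = 0  t=0,i=5
  .###. -> .   bit 14 = 0  t=5,i=8
  .##.# -> .   bit 13 = 0  t=0,i=2
  .##.. -> #   bit 12 = 1  t=3,i=2
  .#.## -> #   bit 11 = 1  t=2,i=9
  .#.#. -> #   bit 10 = 1  t=3,i=8
  .#..# -> #   bit 9 = 1  t=1,i=10
  .#... -> #   bit 8 = 1  t=1,i=2
  ..### -> .   bit 7 = 0  t=0,i=10
  ..##. -> .   bit 6 = 0  t=1,i=6
  ..#.# -> .   bit 5 = 0  t=2,i=8
  ..#.. -> #   bit 4 = 1  t=1,i=1
  ...## -> .   bit 3 = 0  t=1,i=5
  ...#. -> #   bit 2 = 1  t=2,i=7
  ....# -> .   bit 1 = 0  t=1,i=4
  ..... -> .   bit 0 = 0  t=2,i=5
  bits 01010100011011100001111100010100 = 1416503060

1416503060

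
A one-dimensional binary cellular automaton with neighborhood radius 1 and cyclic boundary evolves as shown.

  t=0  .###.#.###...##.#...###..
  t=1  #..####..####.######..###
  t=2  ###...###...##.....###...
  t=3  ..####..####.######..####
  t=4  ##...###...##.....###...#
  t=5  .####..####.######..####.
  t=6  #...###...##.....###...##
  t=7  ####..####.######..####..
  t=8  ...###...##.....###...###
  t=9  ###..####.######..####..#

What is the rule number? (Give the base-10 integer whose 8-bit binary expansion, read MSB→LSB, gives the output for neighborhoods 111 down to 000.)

  ###|.  b7=0 t=0,i=2
  ##.|#  b6=1 t=0,i=3
  #.#|#  b5=1 t=0,i=4
  #..|#  b4=1 t=0,i=10
  .##|.  b3=0 t=0,i=1
  .#.|#  b2=1 t=0,i=5
  ..#|#  b1=1 t=0,i=0
  ...|#  b0=1 t=0,i=11
  bits 01110111 = 119

119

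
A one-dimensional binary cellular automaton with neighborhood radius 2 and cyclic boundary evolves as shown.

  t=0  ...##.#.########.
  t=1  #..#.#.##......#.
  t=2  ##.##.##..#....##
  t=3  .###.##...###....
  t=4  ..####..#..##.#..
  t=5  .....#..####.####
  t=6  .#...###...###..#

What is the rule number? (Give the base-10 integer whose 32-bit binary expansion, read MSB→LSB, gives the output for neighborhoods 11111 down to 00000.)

  nb #####: next=.  (t=0,i=10, bit31=0)
  nb ####.: next=.  (t=0,i=14, bit30=0)
  nb ###.#: next=#  (t=2,i=1, bit29=1)
  nb ###..: next=#  (t=0,i=15, bit28=1)
  nb ##.##: next=#  (t=2,i=2, bit27=1)
  nb ##.#.: next=#  (t=0,i=5, bit26=1)
  nb ##..#: next=.  (t=2,i=8, bit25=0)
  nb ##...: next=.  (t=0,i=16, bit24=0)
  nb #.###: next=#  (t=0,i=8, bit23=1)
  nb #.##.: next=#  (t=1,i=7, bit22=1)
  nb #.#.#: next=.  (t=0,i=6, bit21=0)
  nb #.#..: next=#  (t=1,i=0, bit20=1)
  nb #..##: next=#  (t=4,i=10, bit19=1)
  nb #..#.: next=.  (t=1,i=2, bit18=0)
  nb #...#: next=#  (t=3,i=8, bit17=1)
  nb #....: next=#  (t=0,i=0, bit16=1)
  nb .####: next=.  (t=0,i=9, bit15=0)
  nb .###.: next=#  (t=3,i=2, bit14=1)
  nb .##.#: next=.  (t=0,i=4, bit13=0)
  nb .##..: next=.  (t=1,i=8, bit12=0)
  nb .#.##: next=#  (t=0,i=7, bit11=1)
  nb .#.#.: next=#  (t=1,i=4, bit10=1)
  nb .#..#: next=#  (t=1,i=1, bit9=1)
  nb .#...: next=#  (t=2,i=11, bit8=1)
  nb ..###: next=.  (t=2,i=15, bit7=0)
  nb ..##.: next=#  (t=0,i=3, bit6=1)
  nb ..#.#: next=#  (t=1,i=3, bit5=1)
  nb ..#..: next=#  (t=2,i=10, bit4=1)
  nb ...##: next=.  (t=0,i=2, bit3=0)
  nb ...#.: next=.  (t=1,i=14, bit2=0)
  nb ....#: next=.  (t=0,i=1, bit1=0)
  nb .....: next=.  (t=1,i=11, bit0=0)
  bits 00111100110110110100111101110000 = 1021005680

1021005680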